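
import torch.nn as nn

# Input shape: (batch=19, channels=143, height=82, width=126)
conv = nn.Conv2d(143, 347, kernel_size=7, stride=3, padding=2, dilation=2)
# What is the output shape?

Input shape: (19, 143, 82, 126)
Output shape: (19, 347, 25, 40)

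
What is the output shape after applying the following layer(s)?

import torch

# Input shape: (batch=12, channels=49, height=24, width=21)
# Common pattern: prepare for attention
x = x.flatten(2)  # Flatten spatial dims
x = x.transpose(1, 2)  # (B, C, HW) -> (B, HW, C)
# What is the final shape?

Input shape: (12, 49, 24, 21)
  -> after flatten(2): (12, 49, 504)
Output shape: (12, 504, 49)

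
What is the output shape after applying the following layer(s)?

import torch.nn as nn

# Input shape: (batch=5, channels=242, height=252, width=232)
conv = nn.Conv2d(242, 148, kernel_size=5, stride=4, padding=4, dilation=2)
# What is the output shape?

Input shape: (5, 242, 252, 232)
Output shape: (5, 148, 63, 58)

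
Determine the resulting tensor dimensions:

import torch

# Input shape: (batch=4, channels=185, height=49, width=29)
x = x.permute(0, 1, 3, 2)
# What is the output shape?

Input shape: (4, 185, 49, 29)
Output shape: (4, 185, 29, 49)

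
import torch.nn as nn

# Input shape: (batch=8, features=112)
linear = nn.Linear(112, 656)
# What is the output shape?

Input shape: (8, 112)
Output shape: (8, 656)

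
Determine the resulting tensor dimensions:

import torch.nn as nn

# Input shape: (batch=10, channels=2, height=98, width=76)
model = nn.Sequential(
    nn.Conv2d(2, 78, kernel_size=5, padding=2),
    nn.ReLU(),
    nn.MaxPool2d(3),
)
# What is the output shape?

Input shape: (10, 2, 98, 76)
  -> after Conv2d: (10, 78, 98, 76)
  -> after ReLU: (10, 78, 98, 76)
Output shape: (10, 78, 32, 25)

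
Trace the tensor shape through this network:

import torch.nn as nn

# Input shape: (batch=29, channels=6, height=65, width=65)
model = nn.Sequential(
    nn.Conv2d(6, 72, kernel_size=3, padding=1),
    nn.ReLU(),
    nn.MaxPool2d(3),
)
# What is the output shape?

Input shape: (29, 6, 65, 65)
  -> after Conv2d: (29, 72, 65, 65)
  -> after ReLU: (29, 72, 65, 65)
Output shape: (29, 72, 21, 21)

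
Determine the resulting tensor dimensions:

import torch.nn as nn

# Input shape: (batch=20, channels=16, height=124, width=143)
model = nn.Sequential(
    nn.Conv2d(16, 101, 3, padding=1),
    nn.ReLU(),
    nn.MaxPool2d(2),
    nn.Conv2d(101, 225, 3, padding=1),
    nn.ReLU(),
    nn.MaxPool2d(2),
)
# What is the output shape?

Input shape: (20, 16, 124, 143)
  -> after first Conv2d: (20, 101, 124, 143)
  -> after first MaxPool2d: (20, 101, 62, 71)
  -> after second Conv2d: (20, 225, 62, 71)
Output shape: (20, 225, 31, 35)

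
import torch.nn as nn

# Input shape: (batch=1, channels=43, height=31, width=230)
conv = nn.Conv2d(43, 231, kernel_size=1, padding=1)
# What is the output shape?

Input shape: (1, 43, 31, 230)
Output shape: (1, 231, 33, 232)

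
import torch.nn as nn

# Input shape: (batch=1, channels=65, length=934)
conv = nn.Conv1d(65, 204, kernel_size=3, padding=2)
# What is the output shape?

Input shape: (1, 65, 934)
Output shape: (1, 204, 936)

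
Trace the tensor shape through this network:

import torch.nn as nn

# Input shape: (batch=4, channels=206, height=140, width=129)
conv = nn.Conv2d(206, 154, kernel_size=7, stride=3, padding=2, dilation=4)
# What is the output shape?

Input shape: (4, 206, 140, 129)
Output shape: (4, 154, 40, 37)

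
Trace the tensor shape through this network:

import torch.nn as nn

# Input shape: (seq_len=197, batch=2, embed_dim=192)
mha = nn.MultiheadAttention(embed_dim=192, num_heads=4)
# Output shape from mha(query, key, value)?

Input shape: (197, 2, 192)
Output shape: (197, 2, 192)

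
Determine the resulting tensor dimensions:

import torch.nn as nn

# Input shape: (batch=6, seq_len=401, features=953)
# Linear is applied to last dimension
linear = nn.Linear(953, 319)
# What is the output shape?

Input shape: (6, 401, 953)
Output shape: (6, 401, 319)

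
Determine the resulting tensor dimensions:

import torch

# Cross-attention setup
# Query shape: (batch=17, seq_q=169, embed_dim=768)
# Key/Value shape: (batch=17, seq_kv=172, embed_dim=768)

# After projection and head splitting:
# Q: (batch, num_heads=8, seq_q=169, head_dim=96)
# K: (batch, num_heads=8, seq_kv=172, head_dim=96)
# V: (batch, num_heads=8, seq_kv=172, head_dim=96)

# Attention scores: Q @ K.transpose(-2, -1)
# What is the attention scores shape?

Input shape: (17, 169, 768)
Output shape: (17, 8, 169, 172)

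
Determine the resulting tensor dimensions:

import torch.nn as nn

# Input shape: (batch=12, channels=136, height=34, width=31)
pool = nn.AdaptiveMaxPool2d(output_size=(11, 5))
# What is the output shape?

Input shape: (12, 136, 34, 31)
Output shape: (12, 136, 11, 5)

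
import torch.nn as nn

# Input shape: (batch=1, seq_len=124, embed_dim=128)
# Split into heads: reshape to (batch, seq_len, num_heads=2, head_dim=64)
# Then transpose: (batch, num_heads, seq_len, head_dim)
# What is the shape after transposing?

Input shape: (1, 124, 128)
  -> after reshape: (1, 124, 2, 64)
Output shape: (1, 2, 124, 64)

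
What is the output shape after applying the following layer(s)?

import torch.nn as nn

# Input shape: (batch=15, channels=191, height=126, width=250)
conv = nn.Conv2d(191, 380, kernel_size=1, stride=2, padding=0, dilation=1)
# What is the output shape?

Input shape: (15, 191, 126, 250)
Output shape: (15, 380, 63, 125)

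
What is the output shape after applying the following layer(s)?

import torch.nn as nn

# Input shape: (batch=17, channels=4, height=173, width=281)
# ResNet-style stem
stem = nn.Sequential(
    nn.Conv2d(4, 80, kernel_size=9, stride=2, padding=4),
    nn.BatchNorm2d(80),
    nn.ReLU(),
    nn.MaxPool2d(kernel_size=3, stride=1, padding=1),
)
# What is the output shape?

Input shape: (17, 4, 173, 281)
  -> after Conv2d 9x9 stride=2: (17, 80, 87, 141)
Output shape: (17, 80, 87, 141)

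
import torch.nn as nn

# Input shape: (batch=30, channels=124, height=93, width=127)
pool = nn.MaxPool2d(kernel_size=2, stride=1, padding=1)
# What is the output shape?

Input shape: (30, 124, 93, 127)
Output shape: (30, 124, 94, 128)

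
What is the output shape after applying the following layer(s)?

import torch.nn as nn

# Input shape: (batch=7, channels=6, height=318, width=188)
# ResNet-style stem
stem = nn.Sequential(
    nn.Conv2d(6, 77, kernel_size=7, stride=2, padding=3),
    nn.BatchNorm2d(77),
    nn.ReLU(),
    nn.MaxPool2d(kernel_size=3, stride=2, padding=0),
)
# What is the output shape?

Input shape: (7, 6, 318, 188)
  -> after Conv2d 7x7 stride=2: (7, 77, 159, 94)
Output shape: (7, 77, 79, 46)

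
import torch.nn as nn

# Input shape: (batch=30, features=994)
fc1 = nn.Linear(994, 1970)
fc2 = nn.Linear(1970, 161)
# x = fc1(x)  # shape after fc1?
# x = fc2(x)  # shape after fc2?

Input shape: (30, 994)
  -> after fc1: (30, 1970)
Output shape: (30, 161)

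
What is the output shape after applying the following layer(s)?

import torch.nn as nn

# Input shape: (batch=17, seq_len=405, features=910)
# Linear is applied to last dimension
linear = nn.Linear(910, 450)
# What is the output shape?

Input shape: (17, 405, 910)
Output shape: (17, 405, 450)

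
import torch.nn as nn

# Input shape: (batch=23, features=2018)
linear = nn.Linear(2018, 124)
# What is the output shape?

Input shape: (23, 2018)
Output shape: (23, 124)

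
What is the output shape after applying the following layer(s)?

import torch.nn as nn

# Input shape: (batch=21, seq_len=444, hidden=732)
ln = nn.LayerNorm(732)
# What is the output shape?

Input shape: (21, 444, 732)
Output shape: (21, 444, 732)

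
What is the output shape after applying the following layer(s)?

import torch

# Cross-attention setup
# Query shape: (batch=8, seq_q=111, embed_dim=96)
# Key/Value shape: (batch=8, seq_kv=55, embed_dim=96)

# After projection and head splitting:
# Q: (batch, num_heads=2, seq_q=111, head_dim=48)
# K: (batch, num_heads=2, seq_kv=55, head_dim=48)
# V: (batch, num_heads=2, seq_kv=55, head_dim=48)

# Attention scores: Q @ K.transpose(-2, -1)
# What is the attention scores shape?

Input shape: (8, 111, 96)
Output shape: (8, 2, 111, 55)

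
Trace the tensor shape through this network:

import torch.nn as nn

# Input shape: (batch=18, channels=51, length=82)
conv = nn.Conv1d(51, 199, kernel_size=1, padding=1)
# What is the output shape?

Input shape: (18, 51, 82)
Output shape: (18, 199, 84)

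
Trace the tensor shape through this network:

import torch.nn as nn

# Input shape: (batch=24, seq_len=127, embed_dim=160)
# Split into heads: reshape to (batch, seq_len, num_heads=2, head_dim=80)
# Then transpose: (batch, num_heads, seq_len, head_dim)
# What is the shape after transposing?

Input shape: (24, 127, 160)
  -> after reshape: (24, 127, 2, 80)
Output shape: (24, 2, 127, 80)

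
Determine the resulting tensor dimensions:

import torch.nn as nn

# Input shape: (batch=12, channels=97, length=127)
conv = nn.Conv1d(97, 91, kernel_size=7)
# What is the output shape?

Input shape: (12, 97, 127)
Output shape: (12, 91, 121)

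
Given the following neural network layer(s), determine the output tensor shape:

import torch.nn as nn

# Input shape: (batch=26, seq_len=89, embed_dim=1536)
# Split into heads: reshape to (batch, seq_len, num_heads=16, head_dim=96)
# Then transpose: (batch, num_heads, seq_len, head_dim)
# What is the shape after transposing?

Input shape: (26, 89, 1536)
  -> after reshape: (26, 89, 16, 96)
Output shape: (26, 16, 89, 96)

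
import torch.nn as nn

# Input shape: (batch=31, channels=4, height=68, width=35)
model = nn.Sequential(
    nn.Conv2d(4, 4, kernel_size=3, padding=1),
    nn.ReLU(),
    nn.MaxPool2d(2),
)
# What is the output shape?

Input shape: (31, 4, 68, 35)
  -> after Conv2d: (31, 4, 68, 35)
  -> after ReLU: (31, 4, 68, 35)
Output shape: (31, 4, 34, 17)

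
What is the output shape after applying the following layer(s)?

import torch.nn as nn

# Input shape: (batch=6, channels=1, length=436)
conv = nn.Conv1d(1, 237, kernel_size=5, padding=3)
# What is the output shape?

Input shape: (6, 1, 436)
Output shape: (6, 237, 438)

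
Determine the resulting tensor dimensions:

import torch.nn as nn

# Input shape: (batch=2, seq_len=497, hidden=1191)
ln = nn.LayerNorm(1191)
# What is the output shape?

Input shape: (2, 497, 1191)
Output shape: (2, 497, 1191)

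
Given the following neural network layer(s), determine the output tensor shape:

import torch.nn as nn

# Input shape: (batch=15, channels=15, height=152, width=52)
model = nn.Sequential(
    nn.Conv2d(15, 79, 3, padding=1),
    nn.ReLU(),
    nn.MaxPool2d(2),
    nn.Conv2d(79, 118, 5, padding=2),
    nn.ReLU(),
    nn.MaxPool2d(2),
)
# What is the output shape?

Input shape: (15, 15, 152, 52)
  -> after first Conv2d: (15, 79, 152, 52)
  -> after first MaxPool2d: (15, 79, 76, 26)
  -> after second Conv2d: (15, 118, 76, 26)
Output shape: (15, 118, 38, 13)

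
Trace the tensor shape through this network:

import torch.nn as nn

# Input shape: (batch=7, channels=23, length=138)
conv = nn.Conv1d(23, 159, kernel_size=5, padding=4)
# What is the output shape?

Input shape: (7, 23, 138)
Output shape: (7, 159, 142)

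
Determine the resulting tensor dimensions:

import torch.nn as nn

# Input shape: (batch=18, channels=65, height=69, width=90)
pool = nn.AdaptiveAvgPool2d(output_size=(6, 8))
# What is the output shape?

Input shape: (18, 65, 69, 90)
Output shape: (18, 65, 6, 8)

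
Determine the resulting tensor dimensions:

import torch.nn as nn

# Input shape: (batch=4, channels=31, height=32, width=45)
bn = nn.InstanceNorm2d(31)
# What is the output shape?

Input shape: (4, 31, 32, 45)
Output shape: (4, 31, 32, 45)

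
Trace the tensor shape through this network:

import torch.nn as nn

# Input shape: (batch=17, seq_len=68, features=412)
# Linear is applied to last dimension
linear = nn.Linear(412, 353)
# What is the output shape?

Input shape: (17, 68, 412)
Output shape: (17, 68, 353)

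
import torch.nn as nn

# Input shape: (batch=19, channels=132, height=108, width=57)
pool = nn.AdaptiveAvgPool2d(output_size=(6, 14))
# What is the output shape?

Input shape: (19, 132, 108, 57)
Output shape: (19, 132, 6, 14)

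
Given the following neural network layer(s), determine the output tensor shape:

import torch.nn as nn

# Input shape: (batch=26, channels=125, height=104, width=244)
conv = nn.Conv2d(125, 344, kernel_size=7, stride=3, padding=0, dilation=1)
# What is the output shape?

Input shape: (26, 125, 104, 244)
Output shape: (26, 344, 33, 80)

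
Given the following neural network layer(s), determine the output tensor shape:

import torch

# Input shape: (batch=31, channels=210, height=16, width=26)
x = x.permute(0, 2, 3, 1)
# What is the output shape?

Input shape: (31, 210, 16, 26)
Output shape: (31, 16, 26, 210)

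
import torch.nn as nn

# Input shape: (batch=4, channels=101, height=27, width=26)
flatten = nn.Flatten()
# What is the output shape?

Input shape: (4, 101, 27, 26)
Output shape: (4, 70902)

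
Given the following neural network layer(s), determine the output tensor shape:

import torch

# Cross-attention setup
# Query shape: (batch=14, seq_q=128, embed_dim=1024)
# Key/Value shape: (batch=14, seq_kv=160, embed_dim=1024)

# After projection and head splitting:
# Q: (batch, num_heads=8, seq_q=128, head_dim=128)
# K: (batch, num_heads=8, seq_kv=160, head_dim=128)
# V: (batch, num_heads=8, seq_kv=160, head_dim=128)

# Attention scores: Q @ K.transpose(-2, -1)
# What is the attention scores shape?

Input shape: (14, 128, 1024)
Output shape: (14, 8, 128, 160)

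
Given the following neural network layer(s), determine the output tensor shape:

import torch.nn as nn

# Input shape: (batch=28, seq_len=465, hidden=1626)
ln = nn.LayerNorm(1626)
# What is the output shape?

Input shape: (28, 465, 1626)
Output shape: (28, 465, 1626)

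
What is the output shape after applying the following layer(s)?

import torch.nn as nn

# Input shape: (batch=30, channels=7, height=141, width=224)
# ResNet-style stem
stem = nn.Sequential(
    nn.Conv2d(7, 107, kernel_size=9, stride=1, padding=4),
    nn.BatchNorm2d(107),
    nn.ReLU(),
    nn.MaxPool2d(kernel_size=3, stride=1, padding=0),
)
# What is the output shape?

Input shape: (30, 7, 141, 224)
  -> after Conv2d 9x9 stride=1: (30, 107, 141, 224)
Output shape: (30, 107, 139, 222)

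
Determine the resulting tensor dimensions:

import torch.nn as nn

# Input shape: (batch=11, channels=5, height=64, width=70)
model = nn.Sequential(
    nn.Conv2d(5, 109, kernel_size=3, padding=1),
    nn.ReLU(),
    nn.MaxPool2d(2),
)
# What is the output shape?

Input shape: (11, 5, 64, 70)
  -> after Conv2d: (11, 109, 64, 70)
  -> after ReLU: (11, 109, 64, 70)
Output shape: (11, 109, 32, 35)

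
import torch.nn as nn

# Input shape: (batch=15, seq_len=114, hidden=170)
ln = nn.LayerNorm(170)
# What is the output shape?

Input shape: (15, 114, 170)
Output shape: (15, 114, 170)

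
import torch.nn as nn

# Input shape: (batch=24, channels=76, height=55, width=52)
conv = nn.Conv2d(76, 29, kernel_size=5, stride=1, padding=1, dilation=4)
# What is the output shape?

Input shape: (24, 76, 55, 52)
Output shape: (24, 29, 41, 38)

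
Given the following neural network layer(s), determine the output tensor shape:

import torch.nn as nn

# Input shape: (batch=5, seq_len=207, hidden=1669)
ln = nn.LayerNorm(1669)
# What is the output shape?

Input shape: (5, 207, 1669)
Output shape: (5, 207, 1669)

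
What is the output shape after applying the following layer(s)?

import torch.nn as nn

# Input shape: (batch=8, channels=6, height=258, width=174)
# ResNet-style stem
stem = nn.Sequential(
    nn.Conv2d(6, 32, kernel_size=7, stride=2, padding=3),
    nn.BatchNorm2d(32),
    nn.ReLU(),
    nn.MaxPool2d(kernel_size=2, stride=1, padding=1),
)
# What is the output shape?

Input shape: (8, 6, 258, 174)
  -> after Conv2d 7x7 stride=2: (8, 32, 129, 87)
Output shape: (8, 32, 130, 88)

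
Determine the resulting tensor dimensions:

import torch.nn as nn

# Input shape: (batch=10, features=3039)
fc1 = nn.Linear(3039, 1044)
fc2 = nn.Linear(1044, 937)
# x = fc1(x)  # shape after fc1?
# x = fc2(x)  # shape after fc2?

Input shape: (10, 3039)
  -> after fc1: (10, 1044)
Output shape: (10, 937)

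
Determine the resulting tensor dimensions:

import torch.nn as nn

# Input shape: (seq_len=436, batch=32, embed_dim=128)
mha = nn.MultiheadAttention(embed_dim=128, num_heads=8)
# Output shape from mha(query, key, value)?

Input shape: (436, 32, 128)
Output shape: (436, 32, 128)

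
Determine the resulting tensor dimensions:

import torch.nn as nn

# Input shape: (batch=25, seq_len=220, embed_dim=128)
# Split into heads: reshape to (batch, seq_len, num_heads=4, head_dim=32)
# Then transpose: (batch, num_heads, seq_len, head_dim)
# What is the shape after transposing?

Input shape: (25, 220, 128)
  -> after reshape: (25, 220, 4, 32)
Output shape: (25, 4, 220, 32)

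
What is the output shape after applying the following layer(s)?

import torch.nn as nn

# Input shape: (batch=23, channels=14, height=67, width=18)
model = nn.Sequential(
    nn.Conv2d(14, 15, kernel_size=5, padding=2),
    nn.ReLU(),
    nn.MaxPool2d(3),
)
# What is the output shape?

Input shape: (23, 14, 67, 18)
  -> after Conv2d: (23, 15, 67, 18)
  -> after ReLU: (23, 15, 67, 18)
Output shape: (23, 15, 22, 6)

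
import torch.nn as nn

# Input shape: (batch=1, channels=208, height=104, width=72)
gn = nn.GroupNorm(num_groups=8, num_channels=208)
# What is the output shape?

Input shape: (1, 208, 104, 72)
Output shape: (1, 208, 104, 72)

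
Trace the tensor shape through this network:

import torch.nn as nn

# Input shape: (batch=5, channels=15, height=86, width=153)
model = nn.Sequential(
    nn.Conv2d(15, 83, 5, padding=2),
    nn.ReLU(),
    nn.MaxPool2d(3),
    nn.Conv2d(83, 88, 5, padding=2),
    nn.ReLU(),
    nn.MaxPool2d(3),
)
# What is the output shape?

Input shape: (5, 15, 86, 153)
  -> after first Conv2d: (5, 83, 86, 153)
  -> after first MaxPool2d: (5, 83, 28, 51)
  -> after second Conv2d: (5, 88, 28, 51)
Output shape: (5, 88, 9, 17)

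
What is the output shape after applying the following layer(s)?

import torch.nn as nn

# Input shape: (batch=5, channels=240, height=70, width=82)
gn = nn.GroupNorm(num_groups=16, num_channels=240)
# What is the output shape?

Input shape: (5, 240, 70, 82)
Output shape: (5, 240, 70, 82)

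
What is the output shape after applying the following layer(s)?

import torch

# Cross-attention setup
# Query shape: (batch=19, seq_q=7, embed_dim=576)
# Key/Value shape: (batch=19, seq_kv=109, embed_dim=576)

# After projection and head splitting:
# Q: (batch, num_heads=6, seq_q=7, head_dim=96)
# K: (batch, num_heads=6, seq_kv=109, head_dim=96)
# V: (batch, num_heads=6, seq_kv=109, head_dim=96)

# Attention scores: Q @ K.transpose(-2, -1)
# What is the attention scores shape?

Input shape: (19, 7, 576)
Output shape: (19, 6, 7, 109)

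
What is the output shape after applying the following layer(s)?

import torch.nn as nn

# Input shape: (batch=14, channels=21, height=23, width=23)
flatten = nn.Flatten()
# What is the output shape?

Input shape: (14, 21, 23, 23)
Output shape: (14, 11109)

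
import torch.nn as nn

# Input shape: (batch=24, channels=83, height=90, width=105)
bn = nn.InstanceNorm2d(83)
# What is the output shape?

Input shape: (24, 83, 90, 105)
Output shape: (24, 83, 90, 105)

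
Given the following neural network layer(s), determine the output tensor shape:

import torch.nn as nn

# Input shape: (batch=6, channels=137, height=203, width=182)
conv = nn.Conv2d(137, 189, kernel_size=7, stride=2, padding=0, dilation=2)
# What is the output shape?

Input shape: (6, 137, 203, 182)
Output shape: (6, 189, 96, 85)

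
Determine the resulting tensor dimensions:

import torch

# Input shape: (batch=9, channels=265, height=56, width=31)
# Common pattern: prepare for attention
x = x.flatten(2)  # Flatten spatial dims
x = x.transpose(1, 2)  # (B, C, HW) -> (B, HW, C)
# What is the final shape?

Input shape: (9, 265, 56, 31)
  -> after flatten(2): (9, 265, 1736)
Output shape: (9, 1736, 265)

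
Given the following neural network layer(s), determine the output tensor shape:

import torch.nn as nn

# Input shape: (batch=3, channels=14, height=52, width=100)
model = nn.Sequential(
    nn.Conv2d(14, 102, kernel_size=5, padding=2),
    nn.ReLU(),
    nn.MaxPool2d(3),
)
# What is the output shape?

Input shape: (3, 14, 52, 100)
  -> after Conv2d: (3, 102, 52, 100)
  -> after ReLU: (3, 102, 52, 100)
Output shape: (3, 102, 17, 33)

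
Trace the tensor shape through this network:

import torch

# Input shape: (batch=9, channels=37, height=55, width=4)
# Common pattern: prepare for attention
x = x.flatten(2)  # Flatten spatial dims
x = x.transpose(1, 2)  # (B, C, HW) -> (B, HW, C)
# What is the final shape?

Input shape: (9, 37, 55, 4)
  -> after flatten(2): (9, 37, 220)
Output shape: (9, 220, 37)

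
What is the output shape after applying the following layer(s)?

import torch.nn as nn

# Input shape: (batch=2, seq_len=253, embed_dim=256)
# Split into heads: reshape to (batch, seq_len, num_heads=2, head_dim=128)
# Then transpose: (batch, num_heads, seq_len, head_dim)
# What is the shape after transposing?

Input shape: (2, 253, 256)
  -> after reshape: (2, 253, 2, 128)
Output shape: (2, 2, 253, 128)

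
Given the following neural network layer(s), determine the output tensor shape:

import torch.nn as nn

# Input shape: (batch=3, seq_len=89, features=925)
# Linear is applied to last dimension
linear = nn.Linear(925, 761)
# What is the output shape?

Input shape: (3, 89, 925)
Output shape: (3, 89, 761)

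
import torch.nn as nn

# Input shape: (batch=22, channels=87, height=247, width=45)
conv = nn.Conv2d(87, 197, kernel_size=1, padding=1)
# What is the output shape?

Input shape: (22, 87, 247, 45)
Output shape: (22, 197, 249, 47)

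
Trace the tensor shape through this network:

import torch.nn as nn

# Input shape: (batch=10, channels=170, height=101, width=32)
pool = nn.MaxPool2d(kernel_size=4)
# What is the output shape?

Input shape: (10, 170, 101, 32)
Output shape: (10, 170, 25, 8)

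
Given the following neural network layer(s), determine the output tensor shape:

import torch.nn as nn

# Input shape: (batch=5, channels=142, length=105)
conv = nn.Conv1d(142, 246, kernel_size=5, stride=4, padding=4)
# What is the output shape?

Input shape: (5, 142, 105)
Output shape: (5, 246, 28)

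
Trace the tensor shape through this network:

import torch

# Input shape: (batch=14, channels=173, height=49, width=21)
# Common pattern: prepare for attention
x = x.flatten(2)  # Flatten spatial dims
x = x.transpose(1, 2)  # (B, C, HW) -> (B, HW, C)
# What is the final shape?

Input shape: (14, 173, 49, 21)
  -> after flatten(2): (14, 173, 1029)
Output shape: (14, 1029, 173)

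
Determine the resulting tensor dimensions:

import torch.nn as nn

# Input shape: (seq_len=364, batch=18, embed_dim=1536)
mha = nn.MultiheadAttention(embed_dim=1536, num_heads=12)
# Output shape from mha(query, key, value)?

Input shape: (364, 18, 1536)
Output shape: (364, 18, 1536)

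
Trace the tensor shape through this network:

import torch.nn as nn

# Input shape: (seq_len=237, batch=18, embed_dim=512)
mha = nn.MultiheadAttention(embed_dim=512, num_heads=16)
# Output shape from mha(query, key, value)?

Input shape: (237, 18, 512)
Output shape: (237, 18, 512)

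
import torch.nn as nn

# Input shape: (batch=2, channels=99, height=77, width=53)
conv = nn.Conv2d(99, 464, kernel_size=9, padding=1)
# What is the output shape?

Input shape: (2, 99, 77, 53)
Output shape: (2, 464, 71, 47)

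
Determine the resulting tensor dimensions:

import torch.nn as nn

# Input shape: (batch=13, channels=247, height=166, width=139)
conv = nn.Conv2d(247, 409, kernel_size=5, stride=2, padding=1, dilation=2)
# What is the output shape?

Input shape: (13, 247, 166, 139)
Output shape: (13, 409, 80, 67)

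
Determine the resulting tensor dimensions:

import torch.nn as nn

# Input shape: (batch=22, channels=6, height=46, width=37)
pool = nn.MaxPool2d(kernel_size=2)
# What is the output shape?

Input shape: (22, 6, 46, 37)
Output shape: (22, 6, 23, 18)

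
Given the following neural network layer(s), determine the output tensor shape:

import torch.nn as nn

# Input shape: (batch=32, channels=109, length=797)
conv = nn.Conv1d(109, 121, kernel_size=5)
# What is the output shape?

Input shape: (32, 109, 797)
Output shape: (32, 121, 793)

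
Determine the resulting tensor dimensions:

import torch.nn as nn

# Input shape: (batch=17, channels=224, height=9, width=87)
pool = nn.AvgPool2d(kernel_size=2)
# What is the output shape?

Input shape: (17, 224, 9, 87)
Output shape: (17, 224, 4, 43)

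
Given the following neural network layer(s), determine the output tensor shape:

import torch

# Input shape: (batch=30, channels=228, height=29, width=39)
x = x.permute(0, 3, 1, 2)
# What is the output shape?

Input shape: (30, 228, 29, 39)
Output shape: (30, 39, 228, 29)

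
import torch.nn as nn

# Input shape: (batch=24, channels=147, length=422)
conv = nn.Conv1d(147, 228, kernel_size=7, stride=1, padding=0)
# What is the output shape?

Input shape: (24, 147, 422)
Output shape: (24, 228, 416)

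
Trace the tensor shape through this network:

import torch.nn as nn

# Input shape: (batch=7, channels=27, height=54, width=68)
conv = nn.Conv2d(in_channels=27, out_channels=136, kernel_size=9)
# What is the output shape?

Input shape: (7, 27, 54, 68)
Output shape: (7, 136, 46, 60)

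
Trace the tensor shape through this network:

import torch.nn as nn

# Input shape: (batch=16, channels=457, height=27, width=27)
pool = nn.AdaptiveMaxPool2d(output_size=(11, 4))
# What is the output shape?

Input shape: (16, 457, 27, 27)
Output shape: (16, 457, 11, 4)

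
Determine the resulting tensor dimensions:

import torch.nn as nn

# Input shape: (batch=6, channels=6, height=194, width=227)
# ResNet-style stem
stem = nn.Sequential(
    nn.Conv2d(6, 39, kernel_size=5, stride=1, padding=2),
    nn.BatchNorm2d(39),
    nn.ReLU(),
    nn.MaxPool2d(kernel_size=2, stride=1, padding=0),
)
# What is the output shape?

Input shape: (6, 6, 194, 227)
  -> after Conv2d 5x5 stride=1: (6, 39, 194, 227)
Output shape: (6, 39, 193, 226)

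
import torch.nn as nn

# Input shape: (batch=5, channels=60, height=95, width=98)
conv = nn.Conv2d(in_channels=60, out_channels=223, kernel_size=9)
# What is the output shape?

Input shape: (5, 60, 95, 98)
Output shape: (5, 223, 87, 90)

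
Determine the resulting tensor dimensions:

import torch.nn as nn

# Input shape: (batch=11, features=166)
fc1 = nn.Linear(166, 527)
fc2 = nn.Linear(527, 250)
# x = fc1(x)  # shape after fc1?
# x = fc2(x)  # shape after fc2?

Input shape: (11, 166)
  -> after fc1: (11, 527)
Output shape: (11, 250)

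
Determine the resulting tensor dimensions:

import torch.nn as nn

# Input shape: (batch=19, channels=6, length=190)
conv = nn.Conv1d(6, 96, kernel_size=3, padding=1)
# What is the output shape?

Input shape: (19, 6, 190)
Output shape: (19, 96, 190)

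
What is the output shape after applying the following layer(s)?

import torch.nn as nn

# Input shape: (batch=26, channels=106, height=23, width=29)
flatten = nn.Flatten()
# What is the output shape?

Input shape: (26, 106, 23, 29)
Output shape: (26, 70702)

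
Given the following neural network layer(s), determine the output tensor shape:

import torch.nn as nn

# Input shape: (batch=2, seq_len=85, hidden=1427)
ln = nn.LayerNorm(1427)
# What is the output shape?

Input shape: (2, 85, 1427)
Output shape: (2, 85, 1427)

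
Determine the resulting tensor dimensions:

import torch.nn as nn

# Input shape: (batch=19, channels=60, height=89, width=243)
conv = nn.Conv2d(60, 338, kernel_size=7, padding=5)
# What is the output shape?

Input shape: (19, 60, 89, 243)
Output shape: (19, 338, 93, 247)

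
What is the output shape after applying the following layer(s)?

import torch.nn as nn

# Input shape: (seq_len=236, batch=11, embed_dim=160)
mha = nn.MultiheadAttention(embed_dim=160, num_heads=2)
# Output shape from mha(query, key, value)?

Input shape: (236, 11, 160)
Output shape: (236, 11, 160)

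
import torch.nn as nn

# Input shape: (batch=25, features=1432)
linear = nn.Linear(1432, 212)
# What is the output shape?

Input shape: (25, 1432)
Output shape: (25, 212)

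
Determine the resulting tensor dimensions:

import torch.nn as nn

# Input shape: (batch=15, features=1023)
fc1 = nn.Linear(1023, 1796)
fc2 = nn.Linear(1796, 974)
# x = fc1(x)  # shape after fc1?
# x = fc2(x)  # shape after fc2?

Input shape: (15, 1023)
  -> after fc1: (15, 1796)
Output shape: (15, 974)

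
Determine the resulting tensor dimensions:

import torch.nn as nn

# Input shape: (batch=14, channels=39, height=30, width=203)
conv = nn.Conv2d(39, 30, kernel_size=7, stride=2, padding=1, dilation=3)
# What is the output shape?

Input shape: (14, 39, 30, 203)
Output shape: (14, 30, 7, 94)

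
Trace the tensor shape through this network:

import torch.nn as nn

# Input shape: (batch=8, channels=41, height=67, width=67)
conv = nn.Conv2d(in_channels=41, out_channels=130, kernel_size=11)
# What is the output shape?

Input shape: (8, 41, 67, 67)
Output shape: (8, 130, 57, 57)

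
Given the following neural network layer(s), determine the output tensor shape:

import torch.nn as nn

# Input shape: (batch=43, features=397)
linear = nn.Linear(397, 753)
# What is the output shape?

Input shape: (43, 397)
Output shape: (43, 753)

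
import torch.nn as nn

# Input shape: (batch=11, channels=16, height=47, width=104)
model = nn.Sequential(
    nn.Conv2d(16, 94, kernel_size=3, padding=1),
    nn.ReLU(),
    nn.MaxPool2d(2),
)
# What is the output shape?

Input shape: (11, 16, 47, 104)
  -> after Conv2d: (11, 94, 47, 104)
  -> after ReLU: (11, 94, 47, 104)
Output shape: (11, 94, 23, 52)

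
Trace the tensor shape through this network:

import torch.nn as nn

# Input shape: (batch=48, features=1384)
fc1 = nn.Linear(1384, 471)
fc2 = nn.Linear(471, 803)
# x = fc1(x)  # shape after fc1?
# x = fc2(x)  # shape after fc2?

Input shape: (48, 1384)
  -> after fc1: (48, 471)
Output shape: (48, 803)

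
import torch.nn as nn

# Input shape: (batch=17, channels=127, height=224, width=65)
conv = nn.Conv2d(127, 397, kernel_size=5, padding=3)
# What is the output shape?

Input shape: (17, 127, 224, 65)
Output shape: (17, 397, 226, 67)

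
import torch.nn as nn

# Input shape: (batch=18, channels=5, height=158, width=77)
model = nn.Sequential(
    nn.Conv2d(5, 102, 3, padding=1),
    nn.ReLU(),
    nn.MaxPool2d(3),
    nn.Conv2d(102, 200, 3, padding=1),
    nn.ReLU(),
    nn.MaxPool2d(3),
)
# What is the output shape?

Input shape: (18, 5, 158, 77)
  -> after first Conv2d: (18, 102, 158, 77)
  -> after first MaxPool2d: (18, 102, 52, 25)
  -> after second Conv2d: (18, 200, 52, 25)
Output shape: (18, 200, 17, 8)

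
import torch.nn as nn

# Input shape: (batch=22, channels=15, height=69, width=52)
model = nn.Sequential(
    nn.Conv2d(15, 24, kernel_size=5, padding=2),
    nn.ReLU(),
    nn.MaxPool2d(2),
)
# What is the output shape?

Input shape: (22, 15, 69, 52)
  -> after Conv2d: (22, 24, 69, 52)
  -> after ReLU: (22, 24, 69, 52)
Output shape: (22, 24, 34, 26)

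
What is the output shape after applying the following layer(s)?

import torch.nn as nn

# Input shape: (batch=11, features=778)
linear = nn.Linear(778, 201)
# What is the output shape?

Input shape: (11, 778)
Output shape: (11, 201)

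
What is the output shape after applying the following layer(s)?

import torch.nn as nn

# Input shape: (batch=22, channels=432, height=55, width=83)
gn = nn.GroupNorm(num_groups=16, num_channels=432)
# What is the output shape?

Input shape: (22, 432, 55, 83)
Output shape: (22, 432, 55, 83)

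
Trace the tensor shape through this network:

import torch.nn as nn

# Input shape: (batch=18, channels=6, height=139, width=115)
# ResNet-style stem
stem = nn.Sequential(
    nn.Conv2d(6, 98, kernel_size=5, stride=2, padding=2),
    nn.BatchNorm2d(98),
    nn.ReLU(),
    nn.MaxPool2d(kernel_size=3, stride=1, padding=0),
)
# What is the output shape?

Input shape: (18, 6, 139, 115)
  -> after Conv2d 5x5 stride=2: (18, 98, 70, 58)
Output shape: (18, 98, 68, 56)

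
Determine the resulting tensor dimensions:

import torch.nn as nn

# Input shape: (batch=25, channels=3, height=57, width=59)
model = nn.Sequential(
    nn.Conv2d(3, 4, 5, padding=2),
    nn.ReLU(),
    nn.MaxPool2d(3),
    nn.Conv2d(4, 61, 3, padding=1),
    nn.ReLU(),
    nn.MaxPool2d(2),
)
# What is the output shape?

Input shape: (25, 3, 57, 59)
  -> after first Conv2d: (25, 4, 57, 59)
  -> after first MaxPool2d: (25, 4, 19, 19)
  -> after second Conv2d: (25, 61, 19, 19)
Output shape: (25, 61, 9, 9)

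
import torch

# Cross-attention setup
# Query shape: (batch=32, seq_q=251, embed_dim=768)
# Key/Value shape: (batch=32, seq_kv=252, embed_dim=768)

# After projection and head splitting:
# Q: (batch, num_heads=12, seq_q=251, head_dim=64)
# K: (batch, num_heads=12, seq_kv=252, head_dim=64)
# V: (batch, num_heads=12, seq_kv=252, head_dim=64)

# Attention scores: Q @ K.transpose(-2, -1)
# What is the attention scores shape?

Input shape: (32, 251, 768)
Output shape: (32, 12, 251, 252)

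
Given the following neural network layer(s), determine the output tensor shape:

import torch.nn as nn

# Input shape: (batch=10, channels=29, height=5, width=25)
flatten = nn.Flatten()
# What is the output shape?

Input shape: (10, 29, 5, 25)
Output shape: (10, 3625)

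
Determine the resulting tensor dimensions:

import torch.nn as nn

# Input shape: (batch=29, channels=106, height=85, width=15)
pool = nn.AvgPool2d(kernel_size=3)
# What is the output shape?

Input shape: (29, 106, 85, 15)
Output shape: (29, 106, 28, 5)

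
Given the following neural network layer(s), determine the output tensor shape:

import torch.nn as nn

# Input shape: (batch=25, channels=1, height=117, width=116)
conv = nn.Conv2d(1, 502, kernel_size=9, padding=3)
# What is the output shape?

Input shape: (25, 1, 117, 116)
Output shape: (25, 502, 115, 114)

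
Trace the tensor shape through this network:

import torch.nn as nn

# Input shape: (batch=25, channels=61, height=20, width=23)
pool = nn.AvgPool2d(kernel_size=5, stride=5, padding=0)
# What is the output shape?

Input shape: (25, 61, 20, 23)
Output shape: (25, 61, 4, 4)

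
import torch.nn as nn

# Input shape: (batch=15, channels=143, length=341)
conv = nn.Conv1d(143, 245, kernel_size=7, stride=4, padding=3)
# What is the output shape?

Input shape: (15, 143, 341)
Output shape: (15, 245, 86)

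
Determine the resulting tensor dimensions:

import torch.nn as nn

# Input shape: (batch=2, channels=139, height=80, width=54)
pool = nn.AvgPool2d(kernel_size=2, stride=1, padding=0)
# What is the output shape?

Input shape: (2, 139, 80, 54)
Output shape: (2, 139, 79, 53)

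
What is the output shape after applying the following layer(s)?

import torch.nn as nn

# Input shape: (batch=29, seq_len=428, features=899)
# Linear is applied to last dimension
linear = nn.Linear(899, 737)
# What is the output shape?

Input shape: (29, 428, 899)
Output shape: (29, 428, 737)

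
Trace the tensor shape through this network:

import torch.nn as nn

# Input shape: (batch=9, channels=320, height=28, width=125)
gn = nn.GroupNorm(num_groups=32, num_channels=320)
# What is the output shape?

Input shape: (9, 320, 28, 125)
Output shape: (9, 320, 28, 125)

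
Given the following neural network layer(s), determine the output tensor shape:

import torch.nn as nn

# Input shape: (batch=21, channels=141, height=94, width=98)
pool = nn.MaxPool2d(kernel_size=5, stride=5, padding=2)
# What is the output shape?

Input shape: (21, 141, 94, 98)
Output shape: (21, 141, 19, 20)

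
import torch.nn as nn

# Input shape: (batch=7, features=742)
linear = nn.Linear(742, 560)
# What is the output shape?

Input shape: (7, 742)
Output shape: (7, 560)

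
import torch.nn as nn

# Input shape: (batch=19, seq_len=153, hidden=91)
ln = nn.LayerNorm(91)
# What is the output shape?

Input shape: (19, 153, 91)
Output shape: (19, 153, 91)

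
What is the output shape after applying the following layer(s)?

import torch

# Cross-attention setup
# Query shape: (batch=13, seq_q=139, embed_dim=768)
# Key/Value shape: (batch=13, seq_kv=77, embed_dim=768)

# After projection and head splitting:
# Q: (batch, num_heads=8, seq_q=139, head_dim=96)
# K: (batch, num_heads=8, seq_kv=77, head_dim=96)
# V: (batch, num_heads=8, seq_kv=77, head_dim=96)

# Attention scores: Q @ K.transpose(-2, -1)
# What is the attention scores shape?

Input shape: (13, 139, 768)
Output shape: (13, 8, 139, 77)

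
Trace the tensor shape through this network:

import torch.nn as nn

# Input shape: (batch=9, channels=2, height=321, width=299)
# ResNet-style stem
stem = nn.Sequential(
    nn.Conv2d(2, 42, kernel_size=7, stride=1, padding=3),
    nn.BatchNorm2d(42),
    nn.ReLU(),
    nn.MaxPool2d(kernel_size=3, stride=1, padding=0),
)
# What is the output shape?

Input shape: (9, 2, 321, 299)
  -> after Conv2d 7x7 stride=1: (9, 42, 321, 299)
Output shape: (9, 42, 319, 297)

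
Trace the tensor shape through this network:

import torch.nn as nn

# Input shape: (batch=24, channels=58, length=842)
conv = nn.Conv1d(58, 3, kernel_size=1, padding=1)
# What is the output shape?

Input shape: (24, 58, 842)
Output shape: (24, 3, 844)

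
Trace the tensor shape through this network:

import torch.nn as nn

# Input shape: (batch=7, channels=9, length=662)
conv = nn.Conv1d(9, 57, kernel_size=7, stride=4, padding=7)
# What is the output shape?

Input shape: (7, 9, 662)
Output shape: (7, 57, 168)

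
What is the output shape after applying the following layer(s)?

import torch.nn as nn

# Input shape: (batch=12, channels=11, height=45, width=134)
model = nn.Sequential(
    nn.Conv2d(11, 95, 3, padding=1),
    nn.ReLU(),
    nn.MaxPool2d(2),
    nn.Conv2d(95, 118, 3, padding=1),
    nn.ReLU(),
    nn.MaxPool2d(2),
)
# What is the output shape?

Input shape: (12, 11, 45, 134)
  -> after first Conv2d: (12, 95, 45, 134)
  -> after first MaxPool2d: (12, 95, 22, 67)
  -> after second Conv2d: (12, 118, 22, 67)
Output shape: (12, 118, 11, 33)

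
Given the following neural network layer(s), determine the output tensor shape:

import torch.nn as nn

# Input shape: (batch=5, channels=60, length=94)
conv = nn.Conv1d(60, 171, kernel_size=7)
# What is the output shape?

Input shape: (5, 60, 94)
Output shape: (5, 171, 88)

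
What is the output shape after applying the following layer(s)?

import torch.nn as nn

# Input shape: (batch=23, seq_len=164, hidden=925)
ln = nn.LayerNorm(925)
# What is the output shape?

Input shape: (23, 164, 925)
Output shape: (23, 164, 925)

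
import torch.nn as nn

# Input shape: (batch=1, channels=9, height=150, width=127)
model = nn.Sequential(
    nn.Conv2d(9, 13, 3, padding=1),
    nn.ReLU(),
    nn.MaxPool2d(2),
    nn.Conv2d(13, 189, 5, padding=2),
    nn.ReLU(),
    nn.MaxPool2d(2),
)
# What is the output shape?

Input shape: (1, 9, 150, 127)
  -> after first Conv2d: (1, 13, 150, 127)
  -> after first MaxPool2d: (1, 13, 75, 63)
  -> after second Conv2d: (1, 189, 75, 63)
Output shape: (1, 189, 37, 31)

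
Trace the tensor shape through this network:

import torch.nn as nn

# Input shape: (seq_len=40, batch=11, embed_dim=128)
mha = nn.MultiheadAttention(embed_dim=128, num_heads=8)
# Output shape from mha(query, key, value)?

Input shape: (40, 11, 128)
Output shape: (40, 11, 128)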